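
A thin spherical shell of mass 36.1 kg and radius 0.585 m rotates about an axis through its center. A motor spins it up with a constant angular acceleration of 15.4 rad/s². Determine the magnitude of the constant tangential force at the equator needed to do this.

F ≈ 217 N

I = (2/3)MR² = (2/3)(36.1)(0.585)² = 8.236 kg·m².
The required torque is τ = Iα = (8.236)(15.40) = 126.8 N·m.
A tangential force at the equator gives τ = FR, so F = τ/R = 126.8/0.585 = 216.8 N.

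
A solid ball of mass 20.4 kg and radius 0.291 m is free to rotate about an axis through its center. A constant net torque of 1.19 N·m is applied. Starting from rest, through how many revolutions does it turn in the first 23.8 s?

I = (2/5)MR² = (2/5)(20.4)(0.291)² = 0.6910 kg·m².
α = τ/I = 1.19/0.6910 = 1.722 rad/s².
θ = ½αt² = ½(1.722)(23.8)² = 487.7 rad.
Revolutions = θ/(2π) = 77.63.

≈ 77.6 revolutions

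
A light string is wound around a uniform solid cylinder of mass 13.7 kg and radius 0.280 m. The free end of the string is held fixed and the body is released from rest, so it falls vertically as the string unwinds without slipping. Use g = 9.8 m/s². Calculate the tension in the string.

T ≈ 44.8 N

Translation: Mg − T = Ma. Rotation about the center: TR = Iα with I = ½MR².
With a = αR: T = (I/R²)a = (1/2)M a, so Mg = (1 + 0.5000)Ma.
a = g/(1 + 0.5000) = 9.8/1.500 = 6.533 m/s².
T = 0.5000·M·a = (0.5000)(13.7)(6.533) = 44.75 N.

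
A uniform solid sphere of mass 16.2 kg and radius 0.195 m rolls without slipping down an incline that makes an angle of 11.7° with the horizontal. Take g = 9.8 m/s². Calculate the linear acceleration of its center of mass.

Translation along the incline: Mg sinθ − f = Ma.
Rotation about the center: fR = Iα with I = (2/5)MR². No-slip gives a = αR, so f = (I/R²)a = (2/5)M a.
Substituting: Mg sinθ = (1 + 0.4000)Ma, so a = g sinθ/(1 + 0.4000) = (9.8) sin 11.7° / 1.400 = 1.420 m/s².

a ≈ 1.42 m/s²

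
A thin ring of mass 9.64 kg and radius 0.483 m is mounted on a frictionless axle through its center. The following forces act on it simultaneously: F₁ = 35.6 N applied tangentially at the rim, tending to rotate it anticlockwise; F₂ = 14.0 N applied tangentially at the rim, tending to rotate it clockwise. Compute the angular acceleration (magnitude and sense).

I = MR² = (9.64)(0.483)² = 2.249 kg·m².
Taking anticlockwise as positive: τ₁ = +(35.6)(0.483) = +17.19 N·m; τ₂ = −(14.0)(0.483) = −6.762 N·m.
Net torque τ = 10.43 N·m.
α = τ/I = 10.43/2.249 = 4.639 rad/s².

α ≈ 4.64 rad/s², anticlockwise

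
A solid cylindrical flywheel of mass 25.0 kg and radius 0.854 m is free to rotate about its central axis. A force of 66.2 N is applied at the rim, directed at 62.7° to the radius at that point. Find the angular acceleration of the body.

I = ½MR² = (1/2)(25.0)(0.854)² = 9.116 kg·m².
Only the tangential component produces torque: τ = F R sinθ = (66.2)(0.854) sin 62.7° = 50.24 N·m.
From τ = Iα: α = 50.24/9.116 = 5.511 rad/s².

α ≈ 5.51 rad/s²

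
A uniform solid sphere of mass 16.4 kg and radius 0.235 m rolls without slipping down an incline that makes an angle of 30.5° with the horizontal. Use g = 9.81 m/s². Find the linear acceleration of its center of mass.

a ≈ 3.56 m/s²

Translation along the incline: Mg sinθ − f = Ma.
Rotation about the center: fR = Iα with I = (2/5)MR². No-slip gives a = αR, so f = (I/R²)a = (2/5)M a.
Substituting: Mg sinθ = (1 + 0.4000)Ma, so a = g sinθ/(1 + 0.4000) = (9.81) sin 30.5° / 1.400 = 3.556 m/s².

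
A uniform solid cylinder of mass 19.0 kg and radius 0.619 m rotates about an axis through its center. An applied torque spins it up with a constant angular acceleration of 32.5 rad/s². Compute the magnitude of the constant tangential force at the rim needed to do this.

F ≈ 191 N

I = ½MR² = (1/2)(19.0)(0.619)² = 3.640 kg·m².
The required torque is τ = Iα = (3.640)(32.50) = 118.3 N·m.
A tangential force at the rim gives τ = FR, so F = τ/R = 118.3/0.619 = 191.1 N.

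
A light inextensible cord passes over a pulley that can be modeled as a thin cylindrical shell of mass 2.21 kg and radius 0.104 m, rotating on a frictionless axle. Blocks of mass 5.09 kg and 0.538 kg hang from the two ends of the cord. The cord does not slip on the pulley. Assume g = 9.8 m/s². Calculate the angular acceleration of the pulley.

I = MR² = (2.21)(0.104)² = 0.02390 kg·m².
Heavier block: m₁g − T₁ = m₁a. Lighter block: T₂ − m₂g = m₂a.
Pulley: (T₁ − T₂)R = Iα = I(a/R), so T₁ − T₂ = (I/R²)a = 1·M_p a = 2.210·a.
Adding the three: (m₁ − m₂)g = (m₁ + m₂ + 2.210)a, so a = (5.09 − 0.538)(9.8)/(5.09 + 0.538 + 2.210) = 5.691 m/s².
α = a/R = 5.691/0.104 = 54.73 rad/s².

α ≈ 54.7 rad/s²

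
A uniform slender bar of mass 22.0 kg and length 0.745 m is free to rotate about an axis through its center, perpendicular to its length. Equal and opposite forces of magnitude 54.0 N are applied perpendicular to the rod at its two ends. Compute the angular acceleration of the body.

I = (1/12)ML² = (1/12)(22.0)(0.745)² = 1.018 kg·m².
The couple gives τ = F·(L/2) + F·(L/2) = F L = (54.0)(0.745) = 40.23 N·m.
Newton's second law for rotation, τ = Iα, gives α = τ/I = 40.23/1.018 = 39.54 rad/s².

α ≈ 39.5 rad/s²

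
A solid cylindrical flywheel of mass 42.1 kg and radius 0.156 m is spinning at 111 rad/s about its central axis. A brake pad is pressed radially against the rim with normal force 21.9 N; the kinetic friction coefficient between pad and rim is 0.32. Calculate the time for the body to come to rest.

t ≈ 52.0 s

I = ½MR² = (1/2)(42.1)(0.156)² = 0.5123 kg·m².
Friction force f = μN = (0.32)(21.9) = 7.008 N at the rim; torque magnitude τ = fR = 1.093 N·m, opposing ω.
|α| = τ/I = 1.093/0.5123 = 2.134 rad/s² (deceleration).
0 = ω₀ − |α|t ⇒ t = ω₀/|α| = 111/2.134 = 52.01 s.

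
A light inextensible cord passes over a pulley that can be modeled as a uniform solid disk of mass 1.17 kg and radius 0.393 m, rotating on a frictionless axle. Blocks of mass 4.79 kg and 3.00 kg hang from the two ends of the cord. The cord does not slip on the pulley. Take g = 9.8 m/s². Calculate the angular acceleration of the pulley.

α ≈ 5.33 rad/s²

I = ½MR² = (1/2)(1.17)(0.393)² = 0.09035 kg·m².
Heavier block: m₁g − T₁ = m₁a. Lighter block: T₂ − m₂g = m₂a.
Pulley: (T₁ − T₂)R = Iα = I(a/R), so T₁ − T₂ = (I/R²)a = (1/2)M_p a = 0.5850·a.
Adding the three: (m₁ − m₂)g = (m₁ + m₂ + 0.5850)a, so a = (4.79 − 3.00)(9.8)/(4.79 + 3.00 + 0.5850) = 2.095 m/s².
α = a/R = 2.095/0.393 = 5.330 rad/s².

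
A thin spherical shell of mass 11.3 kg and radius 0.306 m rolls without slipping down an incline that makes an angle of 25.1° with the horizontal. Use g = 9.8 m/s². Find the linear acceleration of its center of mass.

a ≈ 2.49 m/s²

Translation along the incline: Mg sinθ − f = Ma.
Rotation about the center: fR = Iα with I = (2/3)MR². No-slip gives a = αR, so f = (I/R²)a = (2/3)M a.
Substituting: Mg sinθ = (1 + 0.6667)Ma, so a = g sinθ/(1 + 0.6667) = (9.8) sin 25.1° / 1.667 = 2.494 m/s².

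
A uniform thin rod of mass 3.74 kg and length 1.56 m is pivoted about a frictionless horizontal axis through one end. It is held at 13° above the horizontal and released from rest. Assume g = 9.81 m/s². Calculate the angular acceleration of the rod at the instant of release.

α ≈ 9.19 rad/s²

About the pivot, I = (1/3)ML² = (1/3)(3.74)(1.56)² = 3.034 kg·m².
The weight acts at the center, a distance L/2 = 0.7800 m from the pivot; τ = Mg(L/2) cos 13° = 27.88 N·m.
α = τ/I = 27.88/3.034 = 9.191 rad/s².
(Equivalently α = (3g/(2L)) cos 13° = 9.191 rad/s².)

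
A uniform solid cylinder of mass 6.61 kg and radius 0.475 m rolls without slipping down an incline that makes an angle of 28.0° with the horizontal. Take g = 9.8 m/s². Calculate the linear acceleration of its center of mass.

a ≈ 3.07 m/s²

Translation along the incline: Mg sinθ − f = Ma.
Rotation about the center: fR = Iα with I = ½MR². No-slip gives a = αR, so f = (I/R²)a = (1/2)M a.
Substituting: Mg sinθ = (1 + 0.5000)Ma, so a = g sinθ/(1 + 0.5000) = (9.8) sin 28.0° / 1.500 = 3.067 m/s².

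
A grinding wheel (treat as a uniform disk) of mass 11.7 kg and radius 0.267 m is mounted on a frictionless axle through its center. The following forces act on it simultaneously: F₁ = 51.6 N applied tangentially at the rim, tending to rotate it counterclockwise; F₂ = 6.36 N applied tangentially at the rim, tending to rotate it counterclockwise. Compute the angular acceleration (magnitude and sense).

α ≈ 37.1 rad/s², counterclockwise

I = ½MR² = (1/2)(11.7)(0.267)² = 0.4170 kg·m².
Taking counterclockwise as positive: τ₁ = +(51.6)(0.267) = +13.78 N·m; τ₂ = +(6.36)(0.267) = +1.698 N·m.
Net torque τ = 15.48 N·m.
α = τ/I = 15.48/0.4170 = 37.11 rad/s².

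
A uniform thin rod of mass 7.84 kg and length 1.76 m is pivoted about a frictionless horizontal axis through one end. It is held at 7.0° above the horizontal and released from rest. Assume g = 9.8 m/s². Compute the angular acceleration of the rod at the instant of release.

α ≈ 8.29 rad/s²

About the pivot, I = (1/3)ML² = (1/3)(7.84)(1.76)² = 8.095 kg·m².
The weight acts at the center, a distance L/2 = 0.8800 m from the pivot; τ = Mg(L/2) cos 7.0° = 67.11 N·m.
α = τ/I = 67.11/8.095 = 8.290 rad/s².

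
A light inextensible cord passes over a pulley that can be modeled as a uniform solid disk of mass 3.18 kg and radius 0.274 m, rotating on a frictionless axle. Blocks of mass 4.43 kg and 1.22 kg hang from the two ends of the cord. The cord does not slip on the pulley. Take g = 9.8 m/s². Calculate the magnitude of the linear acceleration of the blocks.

a ≈ 4.35 m/s²

I = ½MR² = (1/2)(3.18)(0.274)² = 0.1194 kg·m².
Heavier block: m₁g − T₁ = m₁a. Lighter block: T₂ − m₂g = m₂a.
Pulley: (T₁ − T₂)R = Iα = I(a/R), so T₁ − T₂ = (I/R²)a = (1/2)M_p a = 1.590·a.
Adding the three: (m₁ − m₂)g = (m₁ + m₂ + 1.590)a, so a = (4.43 − 1.22)(9.8)/(4.43 + 1.22 + 1.590) = 4.345 m/s².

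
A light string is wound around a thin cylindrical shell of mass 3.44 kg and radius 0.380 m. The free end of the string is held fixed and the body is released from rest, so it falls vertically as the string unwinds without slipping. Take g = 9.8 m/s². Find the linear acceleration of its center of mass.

a ≈ 4.90 m/s²

Translation: Mg − T = Ma. Rotation about the center: TR = Iα with I = MR².
With a = αR: T = (I/R²)a = M a, so Mg = (1 + 1.000)Ma.
a = g/(1 + 1.000) = 9.8/2.000 = 4.900 m/s².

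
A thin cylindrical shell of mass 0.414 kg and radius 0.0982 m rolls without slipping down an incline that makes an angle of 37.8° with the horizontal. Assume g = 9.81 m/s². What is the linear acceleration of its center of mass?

Translation along the incline: Mg sinθ − f = Ma.
Rotation about the center: fR = Iα with I = MR². No-slip gives a = αR, so f = (I/R²)a = M a.
Substituting: Mg sinθ = (1 + 1.000)Ma, so a = g sinθ/(1 + 1.000) = (9.81) sin 37.8° / 2.000 = 3.006 m/s².

a ≈ 3.01 m/s²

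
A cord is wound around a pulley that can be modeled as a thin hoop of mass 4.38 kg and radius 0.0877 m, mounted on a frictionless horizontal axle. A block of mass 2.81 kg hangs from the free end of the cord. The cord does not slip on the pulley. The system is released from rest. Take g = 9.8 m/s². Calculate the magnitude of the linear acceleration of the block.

I = MR² = (4.38)(0.0877)² = 0.03369 kg·m².
Block: mg − T = ma. Pulley: TR = Iα. No-slip: a = αR, so T = (I/R²)a = 4.380·a.
Then mg = (m + 4.380)a, so a = (2.81)(9.8)/(2.81 + 4.380) = 3.830 m/s².

a ≈ 3.83 m/s²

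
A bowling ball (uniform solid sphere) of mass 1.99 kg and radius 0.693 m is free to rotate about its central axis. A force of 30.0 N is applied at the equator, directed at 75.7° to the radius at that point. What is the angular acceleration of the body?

α ≈ 52.7 rad/s²

I = (2/5)MR² = (2/5)(1.99)(0.693)² = 0.3823 kg·m².
Only the tangential component produces torque: τ = F R sinθ = (30.0)(0.693) sin 75.7° = 20.15 N·m.
From τ = Iα: α = 20.15/0.3823 = 52.70 rad/s².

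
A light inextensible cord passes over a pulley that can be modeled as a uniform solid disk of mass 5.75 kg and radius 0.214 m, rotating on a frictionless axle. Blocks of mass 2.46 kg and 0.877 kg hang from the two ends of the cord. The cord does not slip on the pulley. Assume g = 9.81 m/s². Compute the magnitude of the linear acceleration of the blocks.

I = ½MR² = (1/2)(5.75)(0.214)² = 0.1317 kg·m².
Heavier block: m₁g − T₁ = m₁a. Lighter block: T₂ − m₂g = m₂a.
Pulley: (T₁ − T₂)R = Iα = I(a/R), so T₁ − T₂ = (I/R²)a = (1/2)M_p a = 2.875·a.
Adding the three: (m₁ − m₂)g = (m₁ + m₂ + 2.875)a, so a = (2.46 − 0.877)(9.81)/(2.46 + 0.877 + 2.875) = 2.500 m/s².

a ≈ 2.50 m/s²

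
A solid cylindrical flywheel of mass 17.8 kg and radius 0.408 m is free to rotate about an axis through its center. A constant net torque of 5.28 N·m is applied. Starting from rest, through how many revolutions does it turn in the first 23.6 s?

≈ 158 revolutions

I = ½MR² = (1/2)(17.8)(0.408)² = 1.482 kg·m².
α = τ/I = 5.28/1.482 = 3.564 rad/s².
θ = ½αt² = ½(3.564)(23.6)² = 992.5 rad.
Revolutions = θ/(2π) = 158.0.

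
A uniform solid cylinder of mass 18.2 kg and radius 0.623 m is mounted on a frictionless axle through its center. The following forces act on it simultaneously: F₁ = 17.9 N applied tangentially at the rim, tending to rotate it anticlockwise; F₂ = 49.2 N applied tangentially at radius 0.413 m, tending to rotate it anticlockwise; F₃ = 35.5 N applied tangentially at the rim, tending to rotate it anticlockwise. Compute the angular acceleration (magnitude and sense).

α ≈ 15.2 rad/s², anticlockwise

I = ½MR² = (1/2)(18.2)(0.623)² = 3.532 kg·m².
Taking anticlockwise as positive: τ₁ = +(17.9)(0.623) = +11.15 N·m; τ₂ = +(49.2)(0.413) = +20.32 N·m; τ₃ = +(35.5)(0.623) = +22.12 N·m.
Net torque τ = 53.59 N·m.
α = τ/I = 53.59/3.532 = 15.17 rad/s².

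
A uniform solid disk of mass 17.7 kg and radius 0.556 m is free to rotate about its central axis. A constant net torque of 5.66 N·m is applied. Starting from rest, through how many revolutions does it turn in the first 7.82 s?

≈ 10.1 revolutions

I = ½MR² = (1/2)(17.7)(0.556)² = 2.736 kg·m².
α = τ/I = 5.66/2.736 = 2.069 rad/s².
θ = ½αt² = ½(2.069)(7.82)² = 63.26 rad.
Revolutions = θ/(2π) = 10.07.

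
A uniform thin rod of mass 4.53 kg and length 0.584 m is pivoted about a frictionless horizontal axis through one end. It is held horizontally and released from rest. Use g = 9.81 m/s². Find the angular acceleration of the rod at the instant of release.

α ≈ 25.2 rad/s²

About the pivot, I = (1/3)ML² = (1/3)(4.53)(0.584)² = 0.5150 kg·m².
The weight acts at the center, a distance L/2 = 0.2920 m from the pivot; τ = Mg(L/2) = 12.98 N·m.
α = τ/I = 12.98/0.5150 = 25.20 rad/s².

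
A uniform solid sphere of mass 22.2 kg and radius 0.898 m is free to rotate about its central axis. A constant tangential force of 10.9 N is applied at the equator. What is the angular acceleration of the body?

α ≈ 1.37 rad/s²

I = (2/5)MR² = (2/5)(22.2)(0.898)² = 7.161 kg·m².
τ = F R = (10.9)(0.898) = 9.788 N·m.
Newton's second law for rotation, τ = Iα, gives α = τ/I = 9.788/7.161 = 1.367 rad/s².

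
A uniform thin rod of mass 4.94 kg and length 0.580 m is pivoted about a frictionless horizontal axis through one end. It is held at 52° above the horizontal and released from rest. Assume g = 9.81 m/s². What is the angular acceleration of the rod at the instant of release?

About the pivot, I = (1/3)ML² = (1/3)(4.94)(0.580)² = 0.5539 kg·m².
The weight acts at the center, a distance L/2 = 0.2900 m from the pivot; τ = Mg(L/2) cos 52° = 8.652 N·m.
α = τ/I = 8.652/0.5539 = 15.62 rad/s².

α ≈ 15.6 rad/s²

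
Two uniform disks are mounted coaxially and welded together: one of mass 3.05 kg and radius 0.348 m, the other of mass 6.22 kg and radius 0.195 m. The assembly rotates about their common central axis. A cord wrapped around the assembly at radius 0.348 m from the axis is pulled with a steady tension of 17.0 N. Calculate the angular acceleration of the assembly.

α ≈ 19.5 rad/s²

I = ½M₁R₁² + ½M₂R₂² = ½(3.05)(0.348)² + ½(6.22)(0.195)² = 0.3029 kg·m².
τ = F r = (17.0)(0.348) = 5.916 N·m.
α = τ/I = 5.916/0.3029 = 19.53 rad/s².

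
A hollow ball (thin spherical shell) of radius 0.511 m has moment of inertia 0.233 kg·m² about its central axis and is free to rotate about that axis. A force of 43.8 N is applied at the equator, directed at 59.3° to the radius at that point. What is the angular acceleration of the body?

α ≈ 82.6 rad/s²

Only the tangential component produces torque: τ = F R sinθ = (43.8)(0.511) sin 59.3° = 19.25 N·m.
From τ = Iα: α = 19.25/0.2330 = 82.60 rad/s².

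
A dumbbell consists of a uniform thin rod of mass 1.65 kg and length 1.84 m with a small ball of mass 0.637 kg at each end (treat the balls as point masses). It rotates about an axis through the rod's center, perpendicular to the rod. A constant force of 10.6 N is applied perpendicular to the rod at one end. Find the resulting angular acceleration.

I_rod = (1/12)ML² = (1/12)(1.65)(1.84)² = 0.4655 kg·m².
I_balls = 2·m·(L/2)² = 2(0.637)(0.9200)² = 1.078 kg·m².
Total I = 1.544 kg·m².
τ = F·(L/2) = (10.6)(0.920) = 9.752 N·m.
α = τ/I = 9.752/1.544 = 6.317 rad/s².

α ≈ 6.32 rad/s²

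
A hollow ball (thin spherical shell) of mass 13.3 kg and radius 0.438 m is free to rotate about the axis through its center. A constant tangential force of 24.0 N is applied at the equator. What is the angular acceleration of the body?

α ≈ 6.18 rad/s²

I = (2/3)MR² = (2/3)(13.3)(0.438)² = 1.701 kg·m².
τ = F R = (24.0)(0.438) = 10.51 N·m.
From τ = Iα: α = 10.51/1.701 = 6.180 rad/s².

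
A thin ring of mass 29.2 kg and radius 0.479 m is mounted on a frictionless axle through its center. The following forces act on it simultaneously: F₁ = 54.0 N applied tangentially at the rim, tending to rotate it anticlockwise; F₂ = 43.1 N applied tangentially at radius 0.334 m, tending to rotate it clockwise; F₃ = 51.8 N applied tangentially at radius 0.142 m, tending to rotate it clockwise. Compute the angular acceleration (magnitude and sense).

I = MR² = (29.2)(0.479)² = 6.700 kg·m².
Taking anticlockwise as positive: τ₁ = +(54.0)(0.479) = +25.87 N·m; τ₂ = −(43.1)(0.334) = −14.40 N·m; τ₃ = −(51.8)(0.142) = −7.356 N·m.
Net torque τ = 4.115 N·m.
α = τ/I = 4.115/6.700 = 0.6142 rad/s².

α ≈ 0.614 rad/s², anticlockwise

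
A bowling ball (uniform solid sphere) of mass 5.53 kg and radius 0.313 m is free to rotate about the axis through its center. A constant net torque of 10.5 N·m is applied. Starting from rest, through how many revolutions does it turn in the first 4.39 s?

≈ 74.3 revolutions

I = (2/5)MR² = (2/5)(5.53)(0.313)² = 0.2167 kg·m².
α = τ/I = 10.5/0.2167 = 48.45 rad/s².
θ = ½αt² = ½(48.45)(4.39)² = 466.9 rad.
Revolutions = θ/(2π) = 74.31.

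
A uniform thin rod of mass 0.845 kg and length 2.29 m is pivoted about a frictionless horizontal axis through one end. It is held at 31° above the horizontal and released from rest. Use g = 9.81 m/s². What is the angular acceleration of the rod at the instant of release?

About the pivot, I = (1/3)ML² = (1/3)(0.845)(2.29)² = 1.477 kg·m².
The weight acts at the center, a distance L/2 = 1.145 m from the pivot; τ = Mg(L/2) cos 31° = 8.136 N·m.
α = τ/I = 8.136/1.477 = 5.508 rad/s².

α ≈ 5.51 rad/s²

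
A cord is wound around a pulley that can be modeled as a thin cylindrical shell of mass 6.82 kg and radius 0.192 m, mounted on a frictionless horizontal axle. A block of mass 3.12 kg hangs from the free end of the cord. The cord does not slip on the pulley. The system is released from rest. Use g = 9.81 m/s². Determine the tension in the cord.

T ≈ 21.0 N

I = MR² = (6.82)(0.192)² = 0.2514 kg·m².
Block: mg − T = ma. Pulley: TR = Iα. No-slip: a = αR, so T = (I/R²)a = 6.820·a.
Then mg = (m + 6.820)a, so a = (3.12)(9.81)/(3.12 + 6.820) = 3.079 m/s².
T = 6.820·a = 21.00 N.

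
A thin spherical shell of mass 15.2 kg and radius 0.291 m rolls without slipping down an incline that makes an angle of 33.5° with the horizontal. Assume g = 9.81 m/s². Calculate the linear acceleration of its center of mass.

a ≈ 3.25 m/s²

Translation along the incline: Mg sinθ − f = Ma.
Rotation about the center: fR = Iα with I = (2/3)MR². No-slip gives a = αR, so f = (I/R²)a = (2/3)M a.
Substituting: Mg sinθ = (1 + 0.6667)Ma, so a = g sinθ/(1 + 0.6667) = (9.81) sin 33.5° / 1.667 = 3.249 m/s².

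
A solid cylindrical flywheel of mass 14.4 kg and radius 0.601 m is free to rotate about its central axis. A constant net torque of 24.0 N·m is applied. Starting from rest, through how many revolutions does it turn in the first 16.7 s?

I = ½MR² = (1/2)(14.4)(0.601)² = 2.601 kg·m².
α = τ/I = 24.0/2.601 = 9.228 rad/s².
θ = ½αt² = ½(9.228)(16.7)² = 1287 rad.
Revolutions = θ/(2π) = 204.8.

≈ 205 revolutions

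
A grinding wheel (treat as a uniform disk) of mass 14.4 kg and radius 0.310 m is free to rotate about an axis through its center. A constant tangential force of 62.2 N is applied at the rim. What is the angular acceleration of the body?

I = ½MR² = (1/2)(14.4)(0.310)² = 0.6919 kg·m².
τ = F R = (62.2)(0.310) = 19.28 N·m.
Newton's second law for rotation, τ = Iα, gives α = τ/I = 19.28/0.6919 = 27.87 rad/s².

α ≈ 27.9 rad/s²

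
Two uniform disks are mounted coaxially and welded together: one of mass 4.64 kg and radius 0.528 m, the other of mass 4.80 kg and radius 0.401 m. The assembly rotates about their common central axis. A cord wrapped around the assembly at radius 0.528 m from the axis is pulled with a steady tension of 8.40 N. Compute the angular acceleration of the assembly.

I = ½M₁R₁² + ½M₂R₂² = ½(4.64)(0.528)² + ½(4.80)(0.401)² = 1.033 kg·m².
τ = F r = (8.40)(0.528) = 4.435 N·m.
α = τ/I = 4.435/1.033 = 4.295 rad/s².

α ≈ 4.29 rad/s²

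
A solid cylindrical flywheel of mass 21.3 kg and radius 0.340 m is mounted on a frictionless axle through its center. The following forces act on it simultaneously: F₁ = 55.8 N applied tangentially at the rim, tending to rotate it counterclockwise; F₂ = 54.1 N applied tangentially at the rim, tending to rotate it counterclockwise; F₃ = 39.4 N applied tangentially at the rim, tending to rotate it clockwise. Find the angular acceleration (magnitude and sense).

α ≈ 19.5 rad/s², counterclockwise

I = ½MR² = (1/2)(21.3)(0.340)² = 1.231 kg·m².
Taking counterclockwise as positive: τ₁ = +(55.8)(0.340) = +18.97 N·m; τ₂ = +(54.1)(0.340) = +18.39 N·m; τ₃ = −(39.4)(0.340) = −13.40 N·m.
Net torque τ = 23.97 N·m.
α = τ/I = 23.97/1.231 = 19.47 rad/s².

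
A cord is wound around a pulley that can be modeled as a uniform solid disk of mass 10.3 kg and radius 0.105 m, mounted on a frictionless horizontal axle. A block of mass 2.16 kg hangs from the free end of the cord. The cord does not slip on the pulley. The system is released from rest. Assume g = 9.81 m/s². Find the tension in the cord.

I = ½MR² = (1/2)(10.3)(0.105)² = 0.05678 kg·m².
Block: mg − T = ma. Pulley: TR = Iα. No-slip: a = αR, so T = (I/R²)a = 5.150·a.
Then mg = (m + 5.150)a, so a = (2.16)(9.81)/(2.16 + 5.150) = 2.899 m/s².
T = 5.150·a = 14.93 N.

T ≈ 14.9 N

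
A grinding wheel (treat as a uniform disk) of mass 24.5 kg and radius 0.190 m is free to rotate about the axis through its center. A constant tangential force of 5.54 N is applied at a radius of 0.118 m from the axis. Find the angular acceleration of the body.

α ≈ 1.48 rad/s²

I = ½MR² = (1/2)(24.5)(0.190)² = 0.4422 kg·m².
τ = F·r = (5.54)(0.118) = 0.6537 N·m.
From τ = Iα: α = 0.6537/0.4422 = 1.478 rad/s².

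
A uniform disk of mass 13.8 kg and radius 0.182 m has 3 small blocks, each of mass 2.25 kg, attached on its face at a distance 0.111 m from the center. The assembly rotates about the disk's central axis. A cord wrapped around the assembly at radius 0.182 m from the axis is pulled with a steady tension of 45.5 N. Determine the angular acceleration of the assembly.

α ≈ 26.6 rad/s²

I_disk = ½MR² = ½(13.8)(0.182)² = 0.2286 kg·m².
I_blocks = 3·m·r² = 3(2.25)(0.111)² = 0.08317 kg·m².
Total I = 0.3117 kg·m².
τ = F r = (45.5)(0.182) = 8.281 N·m.
α = τ/I = 8.281/0.3117 = 26.57 rad/s².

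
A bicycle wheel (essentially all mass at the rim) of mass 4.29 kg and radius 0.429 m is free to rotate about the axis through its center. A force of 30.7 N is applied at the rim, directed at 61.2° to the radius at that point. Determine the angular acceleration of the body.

I = MR² = (4.29)(0.429)² = 0.7895 kg·m².
Only the tangential component produces torque: τ = F R sinθ = (30.7)(0.429) sin 61.2° = 11.54 N·m.
From τ = Iα: α = 11.54/0.7895 = 14.62 rad/s².

α ≈ 14.6 rad/s²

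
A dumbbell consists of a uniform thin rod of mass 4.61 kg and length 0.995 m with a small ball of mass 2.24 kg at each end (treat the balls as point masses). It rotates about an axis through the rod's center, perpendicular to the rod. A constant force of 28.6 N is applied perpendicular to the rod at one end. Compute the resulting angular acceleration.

I_rod = (1/12)ML² = (1/12)(4.61)(0.995)² = 0.3803 kg·m².
I_balls = 2·m·(L/2)² = 2(2.24)(0.4975)² = 1.109 kg·m².
Total I = 1.489 kg·m².
τ = F·(L/2) = (28.6)(0.497) = 14.23 N·m.
α = τ/I = 14.23/1.489 = 9.555 rad/s².

α ≈ 9.55 rad/s²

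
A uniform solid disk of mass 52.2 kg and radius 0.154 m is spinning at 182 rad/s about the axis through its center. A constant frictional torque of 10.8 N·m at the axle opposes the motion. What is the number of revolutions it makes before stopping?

≈ 151 revolutions

I = ½MR² = (1/2)(52.2)(0.154)² = 0.6190 kg·m².
The net torque has magnitude 10.8 N·m, opposing ω.
|α| = τ/I = 10.80/0.6190 = 17.45 rad/s² (deceleration).
ω² = ω₀² − 2|α|θ with ω = 0 ⇒ θ = ω₀²/(2|α|) = 949.2 rad = 151.1 rev.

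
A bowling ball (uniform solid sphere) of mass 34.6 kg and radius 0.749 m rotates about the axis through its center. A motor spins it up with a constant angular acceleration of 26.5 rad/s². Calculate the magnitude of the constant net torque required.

τ ≈ 206 N·m

I = (2/5)MR² = (2/5)(34.6)(0.749)² = 7.764 kg·m².
τ = Iα = (7.764)(26.50) = 205.8 N·m.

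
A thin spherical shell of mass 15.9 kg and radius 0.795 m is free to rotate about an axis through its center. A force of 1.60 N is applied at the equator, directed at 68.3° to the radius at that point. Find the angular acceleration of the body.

α ≈ 0.176 rad/s²

I = (2/3)MR² = (2/3)(15.9)(0.795)² = 6.699 kg·m².
Only the tangential component produces torque: τ = F R sinθ = (1.60)(0.795) sin 68.3° = 1.182 N·m.
Newton's second law for rotation, τ = Iα, gives α = τ/I = 1.182/6.699 = 0.1764 rad/s².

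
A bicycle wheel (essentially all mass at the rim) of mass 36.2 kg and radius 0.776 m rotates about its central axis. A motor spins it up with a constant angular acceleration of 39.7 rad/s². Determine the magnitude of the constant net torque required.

I = MR² = (36.2)(0.776)² = 21.80 kg·m².
τ = Iα = (21.80)(39.70) = 865.4 N·m.

τ ≈ 865 N·m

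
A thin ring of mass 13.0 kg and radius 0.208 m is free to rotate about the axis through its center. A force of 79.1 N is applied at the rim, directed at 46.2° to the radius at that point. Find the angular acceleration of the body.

α ≈ 21.1 rad/s²

I = MR² = (13.0)(0.208)² = 0.5624 kg·m².
Only the tangential component produces torque: τ = F R sinθ = (79.1)(0.208) sin 46.2° = 11.87 N·m.
Newton's second law for rotation, τ = Iα, gives α = τ/I = 11.87/0.5624 = 21.11 rad/s².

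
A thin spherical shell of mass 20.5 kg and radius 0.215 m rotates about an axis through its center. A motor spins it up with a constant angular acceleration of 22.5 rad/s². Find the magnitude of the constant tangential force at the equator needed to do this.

I = (2/3)MR² = (2/3)(20.5)(0.215)² = 0.6317 kg·m².
The required torque is τ = Iα = (0.6317)(22.50) = 14.21 N·m.
A tangential force at the equator gives τ = FR, so F = τ/R = 14.21/0.215 = 66.11 N.

F ≈ 66.1 N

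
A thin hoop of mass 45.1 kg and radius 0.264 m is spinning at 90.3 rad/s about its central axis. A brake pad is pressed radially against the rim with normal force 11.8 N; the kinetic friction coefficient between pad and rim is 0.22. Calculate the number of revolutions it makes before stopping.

≈ 2980 revolutions

I = MR² = (45.1)(0.264)² = 3.143 kg·m².
Friction force f = μN = (0.22)(11.8) = 2.596 N at the rim; torque magnitude τ = fR = 0.6853 N·m, opposing ω.
|α| = τ/I = 0.6853/3.143 = 0.2180 rad/s² (deceleration).
ω² = ω₀² − 2|α|θ with ω = 0 ⇒ θ = ω₀²/(2|α|) = 18700 rad = 2976 rev.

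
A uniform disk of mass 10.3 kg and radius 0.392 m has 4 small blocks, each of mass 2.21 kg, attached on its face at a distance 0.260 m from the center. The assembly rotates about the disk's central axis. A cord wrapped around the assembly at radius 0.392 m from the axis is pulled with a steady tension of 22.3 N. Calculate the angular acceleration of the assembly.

α ≈ 6.29 rad/s²

I_disk = ½MR² = ½(10.3)(0.392)² = 0.7914 kg·m².
I_blocks = 4·m·r² = 4(2.21)(0.260)² = 0.5976 kg·m².
Total I = 1.389 kg·m².
τ = F r = (22.3)(0.392) = 8.742 N·m.
α = τ/I = 8.742/1.389 = 6.294 rad/s².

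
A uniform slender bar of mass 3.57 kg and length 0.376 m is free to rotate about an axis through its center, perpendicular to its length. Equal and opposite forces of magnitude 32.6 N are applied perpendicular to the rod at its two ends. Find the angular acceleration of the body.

α ≈ 291 rad/s²

I = (1/12)ML² = (1/12)(3.57)(0.376)² = 0.04206 kg·m².
The couple gives τ = F·(L/2) + F·(L/2) = F L = (32.6)(0.376) = 12.26 N·m.
Newton's second law for rotation, τ = Iα, gives α = τ/I = 12.26/0.04206 = 291.4 rad/s².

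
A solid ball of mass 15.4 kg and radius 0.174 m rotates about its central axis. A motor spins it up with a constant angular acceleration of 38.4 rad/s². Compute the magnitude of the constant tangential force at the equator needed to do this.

F ≈ 41.2 N

I = (2/5)MR² = (2/5)(15.4)(0.174)² = 0.1865 kg·m².
The required torque is τ = Iα = (0.1865)(38.40) = 7.162 N·m.
A tangential force at the equator gives τ = FR, so F = τ/R = 7.162/0.174 = 41.16 N.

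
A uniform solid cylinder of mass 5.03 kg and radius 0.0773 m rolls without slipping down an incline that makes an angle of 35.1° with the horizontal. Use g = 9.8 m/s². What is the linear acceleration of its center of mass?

Translation along the incline: Mg sinθ − f = Ma.
Rotation about the center: fR = Iα with I = ½MR². No-slip gives a = αR, so f = (I/R²)a = (1/2)M a.
Substituting: Mg sinθ = (1 + 0.5000)Ma, so a = g sinθ/(1 + 0.5000) = (9.8) sin 35.1° / 1.500 = 3.757 m/s².

a ≈ 3.76 m/s²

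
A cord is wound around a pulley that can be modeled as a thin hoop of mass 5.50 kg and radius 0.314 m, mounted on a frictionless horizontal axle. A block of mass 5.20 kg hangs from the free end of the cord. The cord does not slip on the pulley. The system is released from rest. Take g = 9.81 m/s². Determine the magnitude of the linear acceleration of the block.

a ≈ 4.77 m/s²

I = MR² = (5.50)(0.314)² = 0.5423 kg·m².
Block: mg − T = ma. Pulley: TR = Iα. No-slip: a = αR, so T = (I/R²)a = 5.500·a.
Then mg = (m + 5.500)a, so a = (5.20)(9.81)/(5.20 + 5.500) = 4.767 m/s².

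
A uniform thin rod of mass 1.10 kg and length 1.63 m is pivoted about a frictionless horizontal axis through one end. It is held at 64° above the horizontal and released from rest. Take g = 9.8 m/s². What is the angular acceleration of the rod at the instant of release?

α ≈ 3.95 rad/s²

About the pivot, I = (1/3)ML² = (1/3)(1.10)(1.63)² = 0.9742 kg·m².
The weight acts at the center, a distance L/2 = 0.8150 m from the pivot; τ = Mg(L/2) cos 64° = 3.851 N·m.
α = τ/I = 3.851/0.9742 = 3.953 rad/s².
(Equivalently α = (3g/(2L)) cos 64° = 3.953 rad/s².)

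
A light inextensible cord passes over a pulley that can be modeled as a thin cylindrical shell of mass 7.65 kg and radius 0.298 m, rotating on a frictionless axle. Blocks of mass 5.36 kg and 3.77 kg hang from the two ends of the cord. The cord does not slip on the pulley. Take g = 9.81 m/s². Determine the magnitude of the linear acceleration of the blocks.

I = MR² = (7.65)(0.298)² = 0.6794 kg·m².
Heavier block: m₁g − T₁ = m₁a. Lighter block: T₂ − m₂g = m₂a.
Pulley: (T₁ − T₂)R = Iα = I(a/R), so T₁ − T₂ = (I/R²)a = 1·M_p a = 7.650·a.
Adding the three: (m₁ − m₂)g = (m₁ + m₂ + 7.650)a, so a = (5.36 − 3.77)(9.81)/(5.36 + 3.77 + 7.650) = 0.9296 m/s².

a ≈ 0.930 m/s²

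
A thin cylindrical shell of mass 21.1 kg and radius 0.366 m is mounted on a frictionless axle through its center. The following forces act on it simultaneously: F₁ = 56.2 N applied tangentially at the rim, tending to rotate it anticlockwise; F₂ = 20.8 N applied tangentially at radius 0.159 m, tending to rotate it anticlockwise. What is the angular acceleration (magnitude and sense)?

I = MR² = (21.1)(0.366)² = 2.826 kg·m².
Taking anticlockwise as positive: τ₁ = +(56.2)(0.366) = +20.57 N·m; τ₂ = +(20.8)(0.159) = +3.307 N·m.
Net torque τ = 23.88 N·m.
α = τ/I = 23.88/2.826 = 8.447 rad/s².

α ≈ 8.45 rad/s², anticlockwise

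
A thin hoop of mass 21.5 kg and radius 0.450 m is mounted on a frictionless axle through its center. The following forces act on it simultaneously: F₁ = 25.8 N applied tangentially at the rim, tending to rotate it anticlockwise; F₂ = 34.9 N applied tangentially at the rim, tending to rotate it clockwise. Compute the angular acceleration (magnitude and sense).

I = MR² = (21.5)(0.450)² = 4.354 kg·m².
Taking anticlockwise as positive: τ₁ = +(25.8)(0.450) = +11.61 N·m; τ₂ = −(34.9)(0.450) = −15.71 N·m.
Net torque τ = -4.095 N·m.
α = τ/I = -4.095/4.354 = -0.9406 rad/s².

α ≈ 0.941 rad/s², clockwise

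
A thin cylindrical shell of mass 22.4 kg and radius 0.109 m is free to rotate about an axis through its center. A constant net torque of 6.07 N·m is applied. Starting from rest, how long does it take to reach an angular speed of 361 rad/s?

t ≈ 15.8 s

I = MR² = (22.4)(0.109)² = 0.2661 kg·m².
α = τ/I = 6.07/0.2661 = 22.81 rad/s².
ω = αt ⇒ t = ω/α = 361/22.81 = 15.83 s.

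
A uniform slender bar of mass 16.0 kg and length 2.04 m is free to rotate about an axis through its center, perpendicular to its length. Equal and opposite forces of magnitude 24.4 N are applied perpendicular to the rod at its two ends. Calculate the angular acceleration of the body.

α ≈ 8.97 rad/s²

I = (1/12)ML² = (1/12)(16.0)(2.04)² = 5.549 kg·m².
The couple gives τ = F·(L/2) + F·(L/2) = F L = (24.4)(2.04) = 49.78 N·m.
From τ = Iα: α = 49.78/5.549 = 8.971 rad/s².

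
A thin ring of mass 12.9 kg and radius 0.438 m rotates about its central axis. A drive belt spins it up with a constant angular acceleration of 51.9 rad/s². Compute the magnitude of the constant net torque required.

I = MR² = (12.9)(0.438)² = 2.475 kg·m².
τ = Iα = (2.475)(51.90) = 128.4 N·m.

τ ≈ 128 N·m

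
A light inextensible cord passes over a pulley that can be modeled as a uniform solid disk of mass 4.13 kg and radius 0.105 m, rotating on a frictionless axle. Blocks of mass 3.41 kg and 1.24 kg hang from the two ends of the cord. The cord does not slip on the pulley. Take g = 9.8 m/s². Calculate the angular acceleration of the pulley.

α ≈ 30.2 rad/s²

I = ½MR² = (1/2)(4.13)(0.105)² = 0.02277 kg·m².
Heavier block: m₁g − T₁ = m₁a. Lighter block: T₂ − m₂g = m₂a.
Pulley: (T₁ − T₂)R = Iα = I(a/R), so T₁ − T₂ = (I/R²)a = (1/2)M_p a = 2.065·a.
Adding the three: (m₁ − m₂)g = (m₁ + m₂ + 2.065)a, so a = (3.41 − 1.24)(9.8)/(3.41 + 1.24 + 2.065) = 3.167 m/s².
α = a/R = 3.167/0.105 = 30.16 rad/s².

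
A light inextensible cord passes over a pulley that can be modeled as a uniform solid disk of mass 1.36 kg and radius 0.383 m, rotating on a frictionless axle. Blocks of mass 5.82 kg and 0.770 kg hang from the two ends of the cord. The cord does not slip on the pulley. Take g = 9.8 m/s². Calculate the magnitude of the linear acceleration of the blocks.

I = ½MR² = (1/2)(1.36)(0.383)² = 0.09975 kg·m².
Heavier block: m₁g − T₁ = m₁a. Lighter block: T₂ − m₂g = m₂a.
Pulley: (T₁ − T₂)R = Iα = I(a/R), so T₁ − T₂ = (I/R²)a = (1/2)M_p a = 0.6800·a.
Adding the three: (m₁ − m₂)g = (m₁ + m₂ + 0.6800)a, so a = (5.82 − 0.770)(9.8)/(5.82 + 0.770 + 0.6800) = 6.807 m/s².

a ≈ 6.81 m/s²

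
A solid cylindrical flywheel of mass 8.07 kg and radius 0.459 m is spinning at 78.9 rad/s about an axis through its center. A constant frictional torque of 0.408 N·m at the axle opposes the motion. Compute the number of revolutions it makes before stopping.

≈ 1030 revolutions

I = ½MR² = (1/2)(8.07)(0.459)² = 0.8501 kg·m².
The net torque has magnitude 0.408 N·m, opposing ω.
|α| = τ/I = 0.4080/0.8501 = 0.4799 rad/s² (deceleration).
ω² = ω₀² − 2|α|θ with ω = 0 ⇒ θ = ω₀²/(2|α|) = 6485 rad = 1032 rev.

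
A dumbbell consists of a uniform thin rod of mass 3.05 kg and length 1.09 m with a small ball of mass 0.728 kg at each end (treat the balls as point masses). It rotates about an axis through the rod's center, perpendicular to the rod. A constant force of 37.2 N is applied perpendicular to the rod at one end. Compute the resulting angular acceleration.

I_rod = (1/12)ML² = (1/12)(3.05)(1.09)² = 0.3020 kg·m².
I_balls = 2·m·(L/2)² = 2(0.728)(0.5450)² = 0.4325 kg·m².
Total I = 0.7344 kg·m².
τ = F·(L/2) = (37.2)(0.545) = 20.27 N·m.
α = τ/I = 20.27/0.7344 = 27.60 rad/s².

α ≈ 27.6 rad/s²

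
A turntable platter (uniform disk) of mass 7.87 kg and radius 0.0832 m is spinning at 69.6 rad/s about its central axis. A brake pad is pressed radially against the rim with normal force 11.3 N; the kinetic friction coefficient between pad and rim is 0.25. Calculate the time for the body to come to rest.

I = ½MR² = (1/2)(7.87)(0.0832)² = 0.02724 kg·m².
Friction force f = μN = (0.25)(11.3) = 2.825 N at the rim; torque magnitude τ = fR = 0.2350 N·m, opposing ω.
|α| = τ/I = 0.2350/0.02724 = 8.629 rad/s² (deceleration).
0 = ω₀ − |α|t ⇒ t = ω₀/|α| = 69.6/8.629 = 8.066 s.

t ≈ 8.07 s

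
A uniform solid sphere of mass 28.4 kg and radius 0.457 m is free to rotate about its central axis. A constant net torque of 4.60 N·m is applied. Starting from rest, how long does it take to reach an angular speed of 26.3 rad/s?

t ≈ 13.6 s

I = (2/5)MR² = (2/5)(28.4)(0.457)² = 2.373 kg·m².
α = τ/I = 4.60/2.373 = 1.939 rad/s².
ω = αt ⇒ t = ω/α = 26.3/1.939 = 13.56 s.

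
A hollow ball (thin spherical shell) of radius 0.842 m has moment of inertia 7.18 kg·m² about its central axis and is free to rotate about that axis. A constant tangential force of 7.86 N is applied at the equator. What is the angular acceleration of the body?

τ = F R = (7.86)(0.842) = 6.618 N·m.
From τ = Iα: α = 6.618/7.180 = 0.9217 rad/s².

α ≈ 0.922 rad/s²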